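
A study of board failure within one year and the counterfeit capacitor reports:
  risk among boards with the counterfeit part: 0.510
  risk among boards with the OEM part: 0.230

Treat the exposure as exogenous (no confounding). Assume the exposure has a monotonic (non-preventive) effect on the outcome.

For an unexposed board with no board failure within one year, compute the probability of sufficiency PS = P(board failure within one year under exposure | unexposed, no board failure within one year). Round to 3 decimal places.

PS ≈ 0.364

Let p₁ = 0.51, p₀ = 0.23.
Under exogeneity and monotonicity, PS = (p₁ − p₀) / (1 − p₀).
PS = (0.51 − 0.23) / (1 − 0.23) = 0.28 / 0.77 ≈ 0.3636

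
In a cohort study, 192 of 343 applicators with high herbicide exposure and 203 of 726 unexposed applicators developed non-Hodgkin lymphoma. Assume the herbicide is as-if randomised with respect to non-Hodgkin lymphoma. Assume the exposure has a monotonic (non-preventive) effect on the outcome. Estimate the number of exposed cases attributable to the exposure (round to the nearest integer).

p₁ = P(outcome | exposed) = 192/343 = 0.55977
p₀ = P(outcome | unexposed) = 203/726 = 0.27961
PN = (p₁ − p₀)/p₁ = (0.55977 − 0.27961) / 0.55977 ≈ 0.50048.
Attributable cases ≈ PN × (exposed cases) = 0.50048 × 192 ≈ 96.09.

about 96 cases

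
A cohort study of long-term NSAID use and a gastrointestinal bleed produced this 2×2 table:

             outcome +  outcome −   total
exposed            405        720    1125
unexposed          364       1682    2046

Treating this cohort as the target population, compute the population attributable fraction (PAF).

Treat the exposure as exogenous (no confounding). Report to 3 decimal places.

p₁ = P(outcome | exposed) = 405/1125 = 0.36
p₀ = P(outcome | unexposed) = 364/2046 = 0.17791
Exposure prevalence π = 1125/3171 = 0.35478; overall risk P(Y=1) = 0.24251.
Under exogeneity, PAF = [P(Y=1) − p₀]/P(Y=1).
PAF = (0.24251 − 0.17791) / 0.24251 ≈ 0.2664

PAF ≈ 0.266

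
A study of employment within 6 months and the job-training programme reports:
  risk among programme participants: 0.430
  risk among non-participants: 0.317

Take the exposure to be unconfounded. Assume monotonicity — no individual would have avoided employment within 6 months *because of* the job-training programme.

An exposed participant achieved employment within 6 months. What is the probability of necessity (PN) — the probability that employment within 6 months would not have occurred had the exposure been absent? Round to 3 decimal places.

PN ≈ 0.263

Let p₁ = 0.43, p₀ = 0.317.
Under exogeneity and monotonicity, PN = (p₁ − p₀) / p₁.
PN = (0.43 − 0.317) / 0.43 = 0.113 / 0.43 ≈ 0.2628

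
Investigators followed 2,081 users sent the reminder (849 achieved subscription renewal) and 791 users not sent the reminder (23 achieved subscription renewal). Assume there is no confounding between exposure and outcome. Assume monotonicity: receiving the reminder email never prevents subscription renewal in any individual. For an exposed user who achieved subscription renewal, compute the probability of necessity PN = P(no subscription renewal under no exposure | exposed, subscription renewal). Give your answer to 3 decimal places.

PN ≈ 0.929

p₁ = P(outcome | exposed) = 849/2081 = 0.40798
p₀ = P(outcome | unexposed) = 23/791 = 0.029077
Under exogeneity and monotonicity, PN = (p₁ − p₀) / p₁.
PN = (0.40798 − 0.029077) / 0.40798 = 0.3789 / 0.40798 ≈ 0.9287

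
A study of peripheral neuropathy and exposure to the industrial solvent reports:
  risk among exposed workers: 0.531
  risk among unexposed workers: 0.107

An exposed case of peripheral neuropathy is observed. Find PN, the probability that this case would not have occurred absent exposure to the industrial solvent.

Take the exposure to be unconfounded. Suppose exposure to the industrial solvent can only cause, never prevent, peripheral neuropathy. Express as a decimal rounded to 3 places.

Let p₁ = 0.531, p₀ = 0.107.
Under exogeneity and monotonicity, PN = (p₁ − p₀) / p₁.
PN = (0.531 − 0.107) / 0.531 = 0.424 / 0.531 ≈ 0.7985

PN ≈ 0.798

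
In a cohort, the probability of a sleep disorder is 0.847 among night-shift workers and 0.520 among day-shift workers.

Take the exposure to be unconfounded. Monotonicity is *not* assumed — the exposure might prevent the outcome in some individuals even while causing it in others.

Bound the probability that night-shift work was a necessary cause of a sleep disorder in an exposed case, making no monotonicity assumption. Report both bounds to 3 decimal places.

0.386 ≤ PN ≤ 0.567

Let p₁ = 0.847, p₀ = 0.52.
Under exogeneity alone the bounds on PN are max{0,(p₁−p₀)/p₁} ≤ PN ≤ min{1,(1−p₀)/p₁}.
  lower = (p₁ − p₀)/p₁ = 0.327 / 0.847 ≈ 0.3861
  upper = min{1, (1 − p₀)/p₁} = 0.48 / 0.847 ≈ 0.5667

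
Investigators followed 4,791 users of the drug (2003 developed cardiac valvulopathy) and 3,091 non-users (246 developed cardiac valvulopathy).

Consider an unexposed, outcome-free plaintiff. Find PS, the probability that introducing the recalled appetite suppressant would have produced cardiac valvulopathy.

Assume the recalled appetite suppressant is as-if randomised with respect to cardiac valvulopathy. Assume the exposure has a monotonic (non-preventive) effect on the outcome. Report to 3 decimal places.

p₁ = P(outcome | exposed) = 2003/4791 = 0.41808
p₀ = P(outcome | unexposed) = 246/3091 = 0.079586
Under exogeneity and monotonicity, PS = (p₁ − p₀) / (1 − p₀).
PS = (0.41808 − 0.079586) / (1 − 0.079586) = 0.33849 / 0.92041 ≈ 0.3678

PS ≈ 0.368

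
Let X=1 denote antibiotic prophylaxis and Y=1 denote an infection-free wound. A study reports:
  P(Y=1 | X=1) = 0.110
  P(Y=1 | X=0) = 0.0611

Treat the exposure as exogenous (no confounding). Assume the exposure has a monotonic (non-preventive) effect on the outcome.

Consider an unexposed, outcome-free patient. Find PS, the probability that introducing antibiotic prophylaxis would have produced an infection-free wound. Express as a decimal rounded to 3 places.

Let p₁ = 0.11, p₀ = 0.0611.
Under exogeneity and monotonicity, PS = (p₁ − p₀) / (1 − p₀).
PS = (0.11 − 0.0611) / (1 − 0.0611) = 0.0489 / 0.9389 ≈ 0.0521

PS ≈ 0.052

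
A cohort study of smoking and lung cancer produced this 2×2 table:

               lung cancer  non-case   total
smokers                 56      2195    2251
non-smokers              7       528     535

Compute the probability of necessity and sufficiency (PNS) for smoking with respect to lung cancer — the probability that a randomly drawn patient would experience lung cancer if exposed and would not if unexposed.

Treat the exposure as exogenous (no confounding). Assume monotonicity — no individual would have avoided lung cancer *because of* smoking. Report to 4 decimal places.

PNS ≈ 0.0118

p₁ = P(outcome | exposed) = 56/2251 = 0.024878
p₀ = P(outcome | unexposed) = 7/535 = 0.013084
Under exogeneity and monotonicity, PNS = p₁ − p₀.
PNS = 0.024878 − 0.013084 = 0.011794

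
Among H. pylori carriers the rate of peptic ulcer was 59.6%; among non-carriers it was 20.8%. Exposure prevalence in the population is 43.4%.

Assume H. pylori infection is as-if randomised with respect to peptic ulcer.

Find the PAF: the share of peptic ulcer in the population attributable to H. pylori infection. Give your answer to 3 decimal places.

PAF ≈ 0.447

p₁ = 0.596, p₀ = 0.208.
Overall risk P(Y=1) = π·p₁ + (1−π)·p₀ = 0.434×0.596 + 0.566×0.208 = 0.37639.
Under exogeneity, PAF = [P(Y=1) − p₀] / P(Y=1).
PAF = (0.37639 − 0.208) / 0.37639 ≈ 0.4474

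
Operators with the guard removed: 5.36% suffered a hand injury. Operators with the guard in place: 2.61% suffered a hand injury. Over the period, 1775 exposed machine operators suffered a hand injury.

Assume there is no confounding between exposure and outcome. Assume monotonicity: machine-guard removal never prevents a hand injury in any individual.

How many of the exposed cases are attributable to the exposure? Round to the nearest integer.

p₁ = 0.0536, p₀ = 0.0261.
PN = (p₁ − p₀)/p₁ = (0.0536 − 0.0261) / 0.0536 ≈ 0.51306.
Attributable cases ≈ PN × (exposed cases) = 0.51306 × 1775 ≈ 910.68.

about 911 cases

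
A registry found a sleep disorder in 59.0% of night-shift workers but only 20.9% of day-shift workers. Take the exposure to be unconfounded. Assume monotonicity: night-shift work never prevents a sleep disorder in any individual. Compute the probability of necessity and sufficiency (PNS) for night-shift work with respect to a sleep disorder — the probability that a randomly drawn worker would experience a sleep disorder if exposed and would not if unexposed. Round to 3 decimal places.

p₁ = 0.59, p₀ = 0.209.
Under exogeneity and monotonicity, PNS = p₁ − p₀.
PNS = 0.59 − 0.209 = 0.381

PNS ≈ 0.381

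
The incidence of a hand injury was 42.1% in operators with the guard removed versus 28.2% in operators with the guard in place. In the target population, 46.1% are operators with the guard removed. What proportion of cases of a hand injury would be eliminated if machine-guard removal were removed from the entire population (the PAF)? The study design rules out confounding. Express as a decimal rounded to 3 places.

PAF ≈ 0.185

p₁ = 0.421, p₀ = 0.282.
Overall risk P(Y=1) = π·p₁ + (1−π)·p₀ = 0.461×0.421 + 0.539×0.282 = 0.34608.
Under exogeneity, PAF = [P(Y=1) − p₀] / P(Y=1).
PAF = (0.34608 − 0.282) / 0.34608 ≈ 0.1852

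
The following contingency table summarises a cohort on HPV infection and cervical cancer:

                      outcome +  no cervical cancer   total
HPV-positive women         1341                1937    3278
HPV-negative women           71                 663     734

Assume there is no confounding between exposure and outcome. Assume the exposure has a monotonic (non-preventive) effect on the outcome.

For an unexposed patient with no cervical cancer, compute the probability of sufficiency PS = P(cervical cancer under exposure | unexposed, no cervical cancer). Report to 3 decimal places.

p₁ = P(outcome | exposed) = 1341/3278 = 0.40909
p₀ = P(outcome | unexposed) = 71/734 = 0.09673
Under exogeneity and monotonicity, PS = (p₁ − p₀)/(1 − p₀).
PS = (0.40909 − 0.09673) / 0.90327 ≈ 0.3458

PS ≈ 0.346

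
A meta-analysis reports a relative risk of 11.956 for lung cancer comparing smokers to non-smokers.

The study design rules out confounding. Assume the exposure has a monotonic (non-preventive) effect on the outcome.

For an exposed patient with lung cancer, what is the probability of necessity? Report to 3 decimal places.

Under exogeneity and monotonicity, PN = (RR − 1) / RR = 1 − 1/RR.
PN = (11.956 − 1) / 11.956 = 10.96 / 11.956 ≈ 0.9164

PN ≈ 0.916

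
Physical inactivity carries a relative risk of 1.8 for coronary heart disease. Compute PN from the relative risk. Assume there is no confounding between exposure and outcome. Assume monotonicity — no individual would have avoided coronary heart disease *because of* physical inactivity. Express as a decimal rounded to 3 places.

PN ≈ 0.444

Under exogeneity and monotonicity, PN = (RR − 1) / RR = 1 − 1/RR.
PN = (1.8 − 1) / 1.8 = 0.8 / 1.8 ≈ 0.4444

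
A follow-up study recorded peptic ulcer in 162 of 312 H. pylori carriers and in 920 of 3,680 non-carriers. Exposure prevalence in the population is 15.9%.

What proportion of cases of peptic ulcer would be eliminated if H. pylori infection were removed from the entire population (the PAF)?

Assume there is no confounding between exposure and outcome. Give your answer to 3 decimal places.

PAF ≈ 0.146

p₁ = P(outcome | exposed) = 162/312 = 0.51923
p₀ = P(outcome | unexposed) = 920/3680 = 0.25
Overall risk P(Y=1) = π·p₁ + (1−π)·p₀ = 0.159×0.51923 + 0.841×0.25 = 0.29281.
Under exogeneity, PAF = [P(Y=1) − p₀] / P(Y=1).
PAF = (0.29281 − 0.25) / 0.29281 ≈ 0.1462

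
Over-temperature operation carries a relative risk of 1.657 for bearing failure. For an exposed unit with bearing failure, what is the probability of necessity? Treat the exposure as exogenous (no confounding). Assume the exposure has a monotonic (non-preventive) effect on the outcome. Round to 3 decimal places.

PN ≈ 0.396

Under exogeneity and monotonicity, PN = (RR − 1) / RR = 1 − 1/RR.
PN = (1.657 − 1) / 1.657 = 0.657 / 1.657 ≈ 0.3965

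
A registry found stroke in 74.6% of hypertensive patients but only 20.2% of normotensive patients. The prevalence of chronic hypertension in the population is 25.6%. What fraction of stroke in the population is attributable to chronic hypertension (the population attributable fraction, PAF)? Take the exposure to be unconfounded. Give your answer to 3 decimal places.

p₁ = 0.746, p₀ = 0.202.
Overall risk P(Y=1) = π·p₁ + (1−π)·p₀ = 0.256×0.746 + 0.744×0.202 = 0.34126.
Under exogeneity, PAF = [P(Y=1) − p₀] / P(Y=1).
PAF = (0.34126 − 0.202) / 0.34126 ≈ 0.4081

PAF ≈ 0.408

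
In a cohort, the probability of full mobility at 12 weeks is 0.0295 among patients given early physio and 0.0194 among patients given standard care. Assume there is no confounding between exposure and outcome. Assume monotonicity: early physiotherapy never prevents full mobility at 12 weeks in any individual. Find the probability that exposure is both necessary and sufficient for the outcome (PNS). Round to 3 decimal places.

PNS ≈ 0.010

Let p₁ = 0.0295, p₀ = 0.0194.
Under exogeneity and monotonicity, PNS = p₁ − p₀.
PNS = 0.0295 − 0.0194 = 0.0101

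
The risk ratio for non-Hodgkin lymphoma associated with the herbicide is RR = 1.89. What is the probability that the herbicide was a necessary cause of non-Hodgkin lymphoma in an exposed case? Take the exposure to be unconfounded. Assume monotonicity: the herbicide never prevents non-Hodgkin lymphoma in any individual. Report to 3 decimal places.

PN ≈ 0.471

Under exogeneity and monotonicity, PN = (RR − 1) / RR = 1 − 1/RR.
PN = (1.89 − 1) / 1.89 = 0.89 / 1.89 ≈ 0.4709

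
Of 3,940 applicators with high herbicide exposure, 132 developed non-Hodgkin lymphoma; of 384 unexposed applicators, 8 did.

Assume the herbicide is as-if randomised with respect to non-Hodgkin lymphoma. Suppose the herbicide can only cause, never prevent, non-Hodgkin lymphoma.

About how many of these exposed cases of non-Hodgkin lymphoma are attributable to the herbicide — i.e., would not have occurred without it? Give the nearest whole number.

about 50 cases

p₁ = P(outcome | exposed) = 132/3940 = 0.033503
p₀ = P(outcome | unexposed) = 8/384 = 0.020833
PN = (p₁ − p₀)/p₁ = (0.033503 − 0.020833) / 0.033503 ≈ 0.37816.
Attributable cases ≈ PN × (exposed cases) = 0.37816 × 132 ≈ 49.92.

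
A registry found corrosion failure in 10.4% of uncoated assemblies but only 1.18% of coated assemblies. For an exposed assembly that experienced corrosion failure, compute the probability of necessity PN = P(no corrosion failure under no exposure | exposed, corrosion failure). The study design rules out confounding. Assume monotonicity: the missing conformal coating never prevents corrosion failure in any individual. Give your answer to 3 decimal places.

PN ≈ 0.887

p₁ = 0.104, p₀ = 0.0118.
Under exogeneity and monotonicity, PN = (p₁ − p₀) / p₁.
PN = (0.104 − 0.0118) / 0.104 = 0.0922 / 0.104 ≈ 0.8865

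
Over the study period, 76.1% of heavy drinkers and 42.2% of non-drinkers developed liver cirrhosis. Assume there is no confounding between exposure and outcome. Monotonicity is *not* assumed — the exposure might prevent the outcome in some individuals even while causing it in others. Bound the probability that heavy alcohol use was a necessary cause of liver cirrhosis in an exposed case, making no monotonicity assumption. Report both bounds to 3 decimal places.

p₁ = 0.761, p₀ = 0.422.
Under exogeneity alone the bounds on PN are max{0,(p₁−p₀)/p₁} ≤ PN ≤ min{1,(1−p₀)/p₁}.
  lower = (p₁ − p₀)/p₁ = 0.339 / 0.761 ≈ 0.4455
  upper = min{1, (1 − p₀)/p₁} = 0.578 / 0.761 ≈ 0.7595

0.445 ≤ PN ≤ 0.760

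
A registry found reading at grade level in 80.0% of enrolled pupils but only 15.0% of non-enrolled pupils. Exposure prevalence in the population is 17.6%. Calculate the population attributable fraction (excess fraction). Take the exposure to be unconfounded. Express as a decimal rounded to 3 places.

p₁ = 0.8, p₀ = 0.15.
Overall risk P(Y=1) = π·p₁ + (1−π)·p₀ = 0.176×0.8 + 0.824×0.15 = 0.2644.
Under exogeneity, PAF = [P(Y=1) − p₀] / P(Y=1).
PAF = (0.2644 − 0.15) / 0.2644 ≈ 0.4327

PAF ≈ 0.433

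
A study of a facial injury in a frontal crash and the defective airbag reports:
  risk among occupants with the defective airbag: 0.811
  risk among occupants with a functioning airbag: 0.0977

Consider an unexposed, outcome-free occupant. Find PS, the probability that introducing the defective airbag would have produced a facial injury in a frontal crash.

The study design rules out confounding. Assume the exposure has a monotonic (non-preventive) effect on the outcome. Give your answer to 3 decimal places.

Let p₁ = 0.811, p₀ = 0.0977.
Under exogeneity and monotonicity, PS = (p₁ − p₀) / (1 − p₀).
PS = (0.811 − 0.0977) / (1 − 0.0977) = 0.7133 / 0.9023 ≈ 0.7905

PS ≈ 0.791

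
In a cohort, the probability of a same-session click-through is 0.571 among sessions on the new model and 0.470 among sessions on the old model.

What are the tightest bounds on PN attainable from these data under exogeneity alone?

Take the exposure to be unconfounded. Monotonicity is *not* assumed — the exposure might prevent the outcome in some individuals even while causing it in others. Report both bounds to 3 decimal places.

0.177 ≤ PN ≤ 0.928

Let p₁ = 0.571, p₀ = 0.47.
Under exogeneity alone the bounds on PN are max{0,(p₁−p₀)/p₁} ≤ PN ≤ min{1,(1−p₀)/p₁}.
  lower = (p₁ − p₀)/p₁ = 0.101 / 0.571 ≈ 0.1769
  upper = min{1, (1 − p₀)/p₁} = 0.53 / 0.571 ≈ 0.9282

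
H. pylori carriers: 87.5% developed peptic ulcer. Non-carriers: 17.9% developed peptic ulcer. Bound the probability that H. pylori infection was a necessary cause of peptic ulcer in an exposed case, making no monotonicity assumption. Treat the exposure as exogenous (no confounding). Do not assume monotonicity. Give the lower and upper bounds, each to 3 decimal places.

p₁ = 0.875, p₀ = 0.179.
Under exogeneity alone the bounds on PN are max{0,(p₁−p₀)/p₁} ≤ PN ≤ min{1,(1−p₀)/p₁}.
  lower = (p₁ − p₀)/p₁ = 0.696 / 0.875 ≈ 0.7954
  upper = min{1, (1 − p₀)/p₁} = 0.821 / 0.875 ≈ 0.9383

0.795 ≤ PN ≤ 0.938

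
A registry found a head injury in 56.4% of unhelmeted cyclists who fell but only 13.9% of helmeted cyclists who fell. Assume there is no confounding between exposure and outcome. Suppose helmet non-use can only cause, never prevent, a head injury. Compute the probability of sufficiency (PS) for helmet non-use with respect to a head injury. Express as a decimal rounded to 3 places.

p₁ = 0.564, p₀ = 0.139.
Under exogeneity and monotonicity, PS = (p₁ − p₀) / (1 − p₀).
PS = (0.564 − 0.139) / (1 − 0.139) = 0.425 / 0.861 ≈ 0.4936

PS ≈ 0.494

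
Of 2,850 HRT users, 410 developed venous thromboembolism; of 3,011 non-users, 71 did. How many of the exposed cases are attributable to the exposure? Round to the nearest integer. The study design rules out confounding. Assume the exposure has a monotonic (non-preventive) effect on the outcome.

p₁ = P(outcome | exposed) = 410/2850 = 0.14386
p₀ = P(outcome | unexposed) = 71/3011 = 0.02358
PN = (p₁ − p₀)/p₁ = (0.14386 − 0.02358) / 0.14386 ≈ 0.83609.
Attributable cases ≈ PN × (exposed cases) = 0.83609 × 410 ≈ 342.80.

about 343 cases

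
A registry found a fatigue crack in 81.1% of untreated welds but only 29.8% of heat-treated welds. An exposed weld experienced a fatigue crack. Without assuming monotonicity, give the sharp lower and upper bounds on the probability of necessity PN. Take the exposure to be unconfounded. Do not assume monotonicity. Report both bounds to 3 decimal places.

p₁ = 0.811, p₀ = 0.298.
Under exogeneity alone the bounds on PN are max{0,(p₁−p₀)/p₁} ≤ PN ≤ min{1,(1−p₀)/p₁}.
  lower = (p₁ − p₀)/p₁ = 0.513 / 0.811 ≈ 0.6326
  upper = min{1, (1 − p₀)/p₁} = 0.702 / 0.811 ≈ 0.8656

0.633 ≤ PN ≤ 0.866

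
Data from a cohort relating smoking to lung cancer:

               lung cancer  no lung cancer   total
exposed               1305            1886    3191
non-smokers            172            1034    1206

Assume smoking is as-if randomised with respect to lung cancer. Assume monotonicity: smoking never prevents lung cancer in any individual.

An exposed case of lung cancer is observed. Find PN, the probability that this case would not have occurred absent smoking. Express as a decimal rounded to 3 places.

p₁ = P(outcome | exposed) = 1305/3191 = 0.40896
p₀ = P(outcome | unexposed) = 172/1206 = 0.14262
Under exogeneity and monotonicity, PN = (p₁ − p₀)/p₁.
PN = (0.40896 − 0.14262) / 0.40896 ≈ 0.6513

PN ≈ 0.651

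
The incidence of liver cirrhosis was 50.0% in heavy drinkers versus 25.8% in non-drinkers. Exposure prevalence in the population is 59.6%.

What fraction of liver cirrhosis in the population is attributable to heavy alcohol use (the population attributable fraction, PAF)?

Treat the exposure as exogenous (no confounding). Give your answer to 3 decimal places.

p₁ = 0.5, p₀ = 0.258.
Overall risk P(Y=1) = π·p₁ + (1−π)·p₀ = 0.596×0.5 + 0.404×0.258 = 0.40223.
Under exogeneity, PAF = [P(Y=1) − p₀] / P(Y=1).
PAF = (0.40223 − 0.258) / 0.40223 ≈ 0.3586

PAF ≈ 0.359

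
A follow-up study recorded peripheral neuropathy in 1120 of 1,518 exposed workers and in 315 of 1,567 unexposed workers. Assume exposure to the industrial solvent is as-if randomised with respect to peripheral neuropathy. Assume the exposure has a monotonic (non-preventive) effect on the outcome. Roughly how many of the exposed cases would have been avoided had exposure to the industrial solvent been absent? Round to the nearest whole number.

about 815 cases

p₁ = P(outcome | exposed) = 1120/1518 = 0.73781
p₀ = P(outcome | unexposed) = 315/1567 = 0.20102
PN = (p₁ − p₀)/p₁ = (0.73781 − 0.20102) / 0.73781 ≈ 0.72754.
Attributable cases ≈ PN × (exposed cases) = 0.72754 × 1120 ≈ 814.85.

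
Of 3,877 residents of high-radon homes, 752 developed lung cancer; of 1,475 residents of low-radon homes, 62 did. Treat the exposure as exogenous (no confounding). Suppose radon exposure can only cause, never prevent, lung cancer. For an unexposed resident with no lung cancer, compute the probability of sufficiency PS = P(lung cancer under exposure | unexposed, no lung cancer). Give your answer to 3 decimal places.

PS ≈ 0.159

p₁ = P(outcome | exposed) = 752/3877 = 0.19396
p₀ = P(outcome | unexposed) = 62/1475 = 0.042034
Under exogeneity and monotonicity, PS = (p₁ − p₀) / (1 − p₀).
PS = (0.19396 − 0.042034) / (1 − 0.042034) = 0.15193 / 0.95797 ≈ 0.1586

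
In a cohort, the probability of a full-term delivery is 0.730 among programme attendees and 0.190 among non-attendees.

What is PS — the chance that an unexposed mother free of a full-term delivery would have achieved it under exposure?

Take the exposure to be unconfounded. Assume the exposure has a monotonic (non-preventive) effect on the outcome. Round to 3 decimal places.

PS ≈ 0.667

Let p₁ = 0.73, p₀ = 0.19.
Under exogeneity and monotonicity, PS = (p₁ − p₀) / (1 − p₀).
PS = (0.73 − 0.19) / (1 − 0.19) = 0.54 / 0.81 ≈ 0.6667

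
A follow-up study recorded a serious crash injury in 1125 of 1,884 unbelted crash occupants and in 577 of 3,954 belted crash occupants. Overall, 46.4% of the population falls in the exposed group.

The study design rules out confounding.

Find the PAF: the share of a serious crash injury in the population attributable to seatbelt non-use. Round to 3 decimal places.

p₁ = P(outcome | exposed) = 1125/1884 = 0.59713
p₀ = P(outcome | unexposed) = 577/3954 = 0.14593
Overall risk P(Y=1) = π·p₁ + (1−π)·p₀ = 0.464×0.59713 + 0.536×0.14593 = 0.35529.
Under exogeneity, PAF = [P(Y=1) − p₀] / P(Y=1).
PAF = (0.35529 − 0.14593) / 0.35529 ≈ 0.5893

PAF ≈ 0.589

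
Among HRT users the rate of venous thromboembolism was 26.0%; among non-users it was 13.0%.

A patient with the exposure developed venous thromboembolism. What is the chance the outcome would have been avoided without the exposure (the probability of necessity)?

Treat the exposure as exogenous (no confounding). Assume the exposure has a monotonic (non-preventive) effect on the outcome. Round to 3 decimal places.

PN ≈ 0.500

p₁ = 0.26, p₀ = 0.13.
Under exogeneity and monotonicity, PN = (p₁ − p₀) / p₁.
PN = (0.26 − 0.13) / 0.26 = 0.13 / 0.26 ≈ 0.5000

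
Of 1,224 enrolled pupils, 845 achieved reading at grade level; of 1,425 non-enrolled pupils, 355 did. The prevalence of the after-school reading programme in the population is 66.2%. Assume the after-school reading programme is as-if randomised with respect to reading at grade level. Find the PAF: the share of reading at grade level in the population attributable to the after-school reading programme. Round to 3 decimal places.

p₁ = P(outcome | exposed) = 845/1224 = 0.69036
p₀ = P(outcome | unexposed) = 355/1425 = 0.24912
Overall risk P(Y=1) = π·p₁ + (1−π)·p₀ = 0.662×0.69036 + 0.338×0.24912 = 0.54122.
Under exogeneity, PAF = [P(Y=1) − p₀] / P(Y=1).
PAF = (0.54122 − 0.24912) / 0.54122 ≈ 0.5397

PAF ≈ 0.540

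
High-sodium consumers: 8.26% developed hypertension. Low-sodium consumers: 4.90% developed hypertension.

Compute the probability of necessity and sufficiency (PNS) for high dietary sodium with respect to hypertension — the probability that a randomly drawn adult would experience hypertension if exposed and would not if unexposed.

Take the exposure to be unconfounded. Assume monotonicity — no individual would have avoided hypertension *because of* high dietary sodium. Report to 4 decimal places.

PNS ≈ 0.0336

p₁ = 0.0826, p₀ = 0.049.
Under exogeneity and monotonicity, PNS = p₁ − p₀.
PNS = 0.0826 − 0.049 = 0.0336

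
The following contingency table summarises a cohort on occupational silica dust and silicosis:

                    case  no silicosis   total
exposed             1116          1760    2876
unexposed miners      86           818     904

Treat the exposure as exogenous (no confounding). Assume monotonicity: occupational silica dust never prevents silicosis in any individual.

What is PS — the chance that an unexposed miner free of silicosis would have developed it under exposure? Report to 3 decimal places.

p₁ = P(outcome | exposed) = 1116/2876 = 0.38804
p₀ = P(outcome | unexposed) = 86/904 = 0.095133
Under exogeneity and monotonicity, PS = (p₁ − p₀)/(1 − p₀).
PS = (0.38804 − 0.095133) / 0.90487 ≈ 0.3237

PS ≈ 0.324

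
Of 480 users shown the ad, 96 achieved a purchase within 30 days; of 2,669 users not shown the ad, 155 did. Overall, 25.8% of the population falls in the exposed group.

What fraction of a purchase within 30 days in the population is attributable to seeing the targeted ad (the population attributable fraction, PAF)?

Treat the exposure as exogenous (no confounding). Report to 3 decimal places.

p₁ = P(outcome | exposed) = 96/480 = 0.2
p₀ = P(outcome | unexposed) = 155/2669 = 0.058074
Overall risk P(Y=1) = π·p₁ + (1−π)·p₀ = 0.258×0.2 + 0.742×0.058074 = 0.094691.
Under exogeneity, PAF = [P(Y=1) − p₀] / P(Y=1).
PAF = (0.094691 − 0.058074) / 0.094691 ≈ 0.3867

PAF ≈ 0.387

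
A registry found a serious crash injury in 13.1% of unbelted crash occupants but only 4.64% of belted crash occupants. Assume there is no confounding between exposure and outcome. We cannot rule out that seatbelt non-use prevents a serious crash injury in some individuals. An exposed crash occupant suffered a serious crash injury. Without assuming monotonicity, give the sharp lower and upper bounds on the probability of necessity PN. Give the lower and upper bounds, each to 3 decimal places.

p₁ = 0.131, p₀ = 0.0464.
Under exogeneity alone the bounds on PN are max{0,(p₁−p₀)/p₁} ≤ PN ≤ min{1,(1−p₀)/p₁}.
  lower = (p₁ − p₀)/p₁ = 0.0846 / 0.131 ≈ 0.6458
  upper = min{1, (1 − p₀)/p₁} = 0.9536 / 0.131 ≈ 7.2794 → capped at 1

0.646 ≤ PN ≤ 1.000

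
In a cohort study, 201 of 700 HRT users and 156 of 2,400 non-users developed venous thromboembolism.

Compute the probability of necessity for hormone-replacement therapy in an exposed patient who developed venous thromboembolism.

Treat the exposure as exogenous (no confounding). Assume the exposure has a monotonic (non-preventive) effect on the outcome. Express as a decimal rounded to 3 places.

p₁ = P(outcome | exposed) = 201/700 = 0.28714
p₀ = P(outcome | unexposed) = 156/2400 = 0.065
Under exogeneity and monotonicity, PN = (p₁ − p₀) / p₁.
PN = (0.28714 − 0.065) / 0.28714 = 0.22214 / 0.28714 ≈ 0.7736

PN ≈ 0.774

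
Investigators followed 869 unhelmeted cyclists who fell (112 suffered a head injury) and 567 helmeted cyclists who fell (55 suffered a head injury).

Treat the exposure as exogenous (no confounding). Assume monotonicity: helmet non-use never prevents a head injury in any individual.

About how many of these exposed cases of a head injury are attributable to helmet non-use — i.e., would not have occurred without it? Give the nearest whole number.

about 28 cases

p₁ = P(outcome | exposed) = 112/869 = 0.12888
p₀ = P(outcome | unexposed) = 55/567 = 0.097002
PN = (p₁ − p₀)/p₁ = (0.12888 − 0.097002) / 0.12888 ≈ 0.24737.
Attributable cases ≈ PN × (exposed cases) = 0.24737 × 112 ≈ 27.71.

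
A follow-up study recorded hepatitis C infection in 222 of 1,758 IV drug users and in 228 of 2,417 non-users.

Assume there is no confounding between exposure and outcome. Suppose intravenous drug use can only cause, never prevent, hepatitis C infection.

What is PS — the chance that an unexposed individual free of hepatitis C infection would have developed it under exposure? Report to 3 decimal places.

PS ≈ 0.035

p₁ = P(outcome | exposed) = 222/1758 = 0.12628
p₀ = P(outcome | unexposed) = 228/2417 = 0.094332
Under exogeneity and monotonicity, PS = (p₁ − p₀) / (1 − p₀).
PS = (0.12628 − 0.094332) / (1 − 0.094332) = 0.031948 / 0.90567 ≈ 0.0353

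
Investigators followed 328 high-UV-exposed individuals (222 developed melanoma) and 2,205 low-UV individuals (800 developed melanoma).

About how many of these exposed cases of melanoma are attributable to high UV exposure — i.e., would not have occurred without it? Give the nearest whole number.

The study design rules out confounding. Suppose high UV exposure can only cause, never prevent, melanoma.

about 103 cases

p₁ = P(outcome | exposed) = 222/328 = 0.67683
p₀ = P(outcome | unexposed) = 800/2205 = 0.36281
PN = (p₁ − p₀)/p₁ = (0.67683 − 0.36281) / 0.67683 ≈ 0.46395.
Attributable cases ≈ PN × (exposed cases) = 0.46395 × 222 ≈ 103.00.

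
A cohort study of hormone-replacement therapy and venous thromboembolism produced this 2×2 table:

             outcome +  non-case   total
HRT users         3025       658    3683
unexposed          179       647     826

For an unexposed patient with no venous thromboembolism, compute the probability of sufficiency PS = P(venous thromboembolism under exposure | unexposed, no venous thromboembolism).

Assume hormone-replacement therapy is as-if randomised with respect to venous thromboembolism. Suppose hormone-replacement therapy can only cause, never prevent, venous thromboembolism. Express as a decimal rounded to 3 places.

PS ≈ 0.772

p₁ = P(outcome | exposed) = 3025/3683 = 0.82134
p₀ = P(outcome | unexposed) = 179/826 = 0.21671
Under exogeneity and monotonicity, PS = (p₁ − p₀) / (1 − p₀).
PS = (0.82134 − 0.21671) / (1 − 0.21671) = 0.60463 / 0.78329 ≈ 0.7719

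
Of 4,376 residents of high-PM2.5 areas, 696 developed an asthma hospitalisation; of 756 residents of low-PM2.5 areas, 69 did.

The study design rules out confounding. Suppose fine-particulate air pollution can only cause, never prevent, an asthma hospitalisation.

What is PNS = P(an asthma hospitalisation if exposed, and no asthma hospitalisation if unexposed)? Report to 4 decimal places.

PNS ≈ 0.0678

p₁ = P(outcome | exposed) = 696/4376 = 0.15905
p₀ = P(outcome | unexposed) = 69/756 = 0.09127
Under exogeneity and monotonicity, PNS = p₁ − p₀.
PNS = 0.15905 − 0.09127 = 0.06778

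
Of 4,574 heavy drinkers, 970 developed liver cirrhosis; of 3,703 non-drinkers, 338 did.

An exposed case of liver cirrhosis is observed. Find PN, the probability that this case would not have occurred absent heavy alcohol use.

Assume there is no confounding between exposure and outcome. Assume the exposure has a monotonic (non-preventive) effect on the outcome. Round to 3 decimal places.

p₁ = P(outcome | exposed) = 970/4574 = 0.21207
p₀ = P(outcome | unexposed) = 338/3703 = 0.091277
Under exogeneity and monotonicity, PN = (p₁ − p₀) / p₁.
PN = (0.21207 − 0.091277) / 0.21207 = 0.12079 / 0.21207 ≈ 0.5696

PN ≈ 0.570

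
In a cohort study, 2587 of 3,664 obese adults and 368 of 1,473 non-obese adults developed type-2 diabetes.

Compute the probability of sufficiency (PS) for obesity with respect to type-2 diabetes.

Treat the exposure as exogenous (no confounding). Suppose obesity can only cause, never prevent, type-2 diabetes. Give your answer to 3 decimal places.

PS ≈ 0.608

p₁ = P(outcome | exposed) = 2587/3664 = 0.70606
p₀ = P(outcome | unexposed) = 368/1473 = 0.24983
Under exogeneity and monotonicity, PS = (p₁ − p₀) / (1 − p₀).
PS = (0.70606 − 0.24983) / (1 − 0.24983) = 0.45623 / 0.75017 ≈ 0.6082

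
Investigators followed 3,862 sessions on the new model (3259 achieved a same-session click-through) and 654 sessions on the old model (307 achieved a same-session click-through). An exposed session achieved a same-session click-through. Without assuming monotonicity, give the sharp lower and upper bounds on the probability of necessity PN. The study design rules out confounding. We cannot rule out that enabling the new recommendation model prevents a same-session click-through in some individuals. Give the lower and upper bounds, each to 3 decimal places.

p₁ = P(outcome | exposed) = 3259/3862 = 0.84386
p₀ = P(outcome | unexposed) = 307/654 = 0.46942
Under exogeneity alone the bounds on PN are max{0,(p₁−p₀)/p₁} ≤ PN ≤ min{1,(1−p₀)/p₁}.
  lower = (p₁ − p₀)/p₁ = 0.37444 / 0.84386 ≈ 0.4437
  upper = min{1, (1 − p₀)/p₁} = 0.53058 / 0.84386 ≈ 0.6288

0.444 ≤ PN ≤ 0.629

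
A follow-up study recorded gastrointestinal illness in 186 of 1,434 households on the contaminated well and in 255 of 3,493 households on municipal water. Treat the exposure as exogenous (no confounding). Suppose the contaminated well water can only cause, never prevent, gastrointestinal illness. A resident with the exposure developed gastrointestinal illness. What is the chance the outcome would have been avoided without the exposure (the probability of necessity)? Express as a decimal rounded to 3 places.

PN ≈ 0.437

p₁ = P(outcome | exposed) = 186/1434 = 0.12971
p₀ = P(outcome | unexposed) = 255/3493 = 0.073003
Under exogeneity and monotonicity, PN = (p₁ − p₀) / p₁.
PN = (0.12971 − 0.073003) / 0.12971 = 0.056704 / 0.12971 ≈ 0.4372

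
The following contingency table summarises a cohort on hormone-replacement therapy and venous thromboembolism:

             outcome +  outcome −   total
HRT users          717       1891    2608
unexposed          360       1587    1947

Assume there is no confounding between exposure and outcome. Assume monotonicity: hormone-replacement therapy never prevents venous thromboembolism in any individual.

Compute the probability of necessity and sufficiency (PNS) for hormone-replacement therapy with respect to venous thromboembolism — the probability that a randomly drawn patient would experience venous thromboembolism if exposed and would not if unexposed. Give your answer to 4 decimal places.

p₁ = P(outcome | exposed) = 717/2608 = 0.27492
p₀ = P(outcome | unexposed) = 360/1947 = 0.1849
Under exogeneity and monotonicity, PNS = p₁ − p₀.
PNS = 0.27492 − 0.1849 = 0.090023

PNS ≈ 0.0900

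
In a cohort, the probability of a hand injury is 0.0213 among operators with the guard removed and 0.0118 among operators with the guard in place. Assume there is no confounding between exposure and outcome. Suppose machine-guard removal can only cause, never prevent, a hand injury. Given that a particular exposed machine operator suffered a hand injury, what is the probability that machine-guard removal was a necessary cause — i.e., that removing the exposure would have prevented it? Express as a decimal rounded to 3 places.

Let p₁ = 0.0213, p₀ = 0.0118.
Under exogeneity and monotonicity, PN = (p₁ − p₀) / p₁.
PN = (0.0213 − 0.0118) / 0.0213 = 0.0095 / 0.0213 ≈ 0.4460

PN ≈ 0.446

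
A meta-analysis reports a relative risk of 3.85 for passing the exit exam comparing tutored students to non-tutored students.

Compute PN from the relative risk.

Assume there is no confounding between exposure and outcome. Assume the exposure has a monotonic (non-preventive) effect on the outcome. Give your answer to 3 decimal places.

PN ≈ 0.740

Under exogeneity and monotonicity, PN = (RR − 1) / RR = 1 − 1/RR.
PN = (3.85 − 1) / 3.85 = 2.85 / 3.85 ≈ 0.7403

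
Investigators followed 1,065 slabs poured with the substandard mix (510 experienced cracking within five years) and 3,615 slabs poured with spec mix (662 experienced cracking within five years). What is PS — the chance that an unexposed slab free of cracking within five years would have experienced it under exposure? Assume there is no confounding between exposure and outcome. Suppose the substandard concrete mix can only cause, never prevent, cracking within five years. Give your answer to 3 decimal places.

PS ≈ 0.362

p₁ = P(outcome | exposed) = 510/1065 = 0.47887
p₀ = P(outcome | unexposed) = 662/3615 = 0.18313
Under exogeneity and monotonicity, PS = (p₁ − p₀) / (1 − p₀).
PS = (0.47887 − 0.18313) / (1 − 0.18313) = 0.29575 / 0.81687 ≈ 0.3620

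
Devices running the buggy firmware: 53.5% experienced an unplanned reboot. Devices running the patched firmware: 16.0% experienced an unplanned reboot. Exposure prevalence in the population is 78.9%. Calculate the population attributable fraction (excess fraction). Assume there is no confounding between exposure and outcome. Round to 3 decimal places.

PAF ≈ 0.649

p₁ = 0.535, p₀ = 0.16.
Overall risk P(Y=1) = π·p₁ + (1−π)·p₀ = 0.789×0.535 + 0.211×0.16 = 0.45588.
Under exogeneity, PAF = [P(Y=1) − p₀] / P(Y=1).
PAF = (0.45588 − 0.16) / 0.45588 ≈ 0.6490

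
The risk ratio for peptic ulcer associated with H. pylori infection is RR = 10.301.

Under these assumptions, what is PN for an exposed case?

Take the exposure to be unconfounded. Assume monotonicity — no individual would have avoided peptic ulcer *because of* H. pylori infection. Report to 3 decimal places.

PN ≈ 0.903

Under exogeneity and monotonicity, PN = (RR − 1) / RR = 1 − 1/RR.
PN = (10.301 − 1) / 10.301 = 9.301 / 10.301 ≈ 0.9029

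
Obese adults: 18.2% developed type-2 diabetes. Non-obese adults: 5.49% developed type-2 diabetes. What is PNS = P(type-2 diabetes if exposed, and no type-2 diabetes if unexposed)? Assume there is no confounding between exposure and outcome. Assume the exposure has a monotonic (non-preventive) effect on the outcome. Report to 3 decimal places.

p₁ = 0.182, p₀ = 0.0549.
Under exogeneity and monotonicity, PNS = p₁ − p₀.
PNS = 0.182 − 0.0549 = 0.1271

PNS ≈ 0.127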